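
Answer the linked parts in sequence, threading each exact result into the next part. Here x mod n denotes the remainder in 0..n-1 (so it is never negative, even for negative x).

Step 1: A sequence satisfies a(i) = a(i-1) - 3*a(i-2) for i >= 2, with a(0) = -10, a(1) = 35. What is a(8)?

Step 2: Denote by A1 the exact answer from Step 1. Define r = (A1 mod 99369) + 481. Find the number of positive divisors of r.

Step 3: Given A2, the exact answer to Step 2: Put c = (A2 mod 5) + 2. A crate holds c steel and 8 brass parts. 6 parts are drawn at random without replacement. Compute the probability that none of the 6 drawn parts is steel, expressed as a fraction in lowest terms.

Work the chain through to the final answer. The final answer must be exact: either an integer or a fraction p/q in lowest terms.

1/33

Step 1: a(2) = 1*(35) - 3*(-10) = 65; iterating: a(2)=65, a(3)=-40, a(4)=-235, a(5)=-115, a(6)=590, a(7)=935, a(8)=-835; answer -835
Step 2: A1 = -835; r = 99015; 99015 = 3 * 5 * 7 * 23 * 41; number of divisors = (1+1) * (1+1) * (1+1) * (1+1) * (1+1) = 32; answer 32
Step 3: A2 = 32; c = 4; total draws C(12,6) = 924; favorable C(8,6) = 28; P = 1/33; answer 1/33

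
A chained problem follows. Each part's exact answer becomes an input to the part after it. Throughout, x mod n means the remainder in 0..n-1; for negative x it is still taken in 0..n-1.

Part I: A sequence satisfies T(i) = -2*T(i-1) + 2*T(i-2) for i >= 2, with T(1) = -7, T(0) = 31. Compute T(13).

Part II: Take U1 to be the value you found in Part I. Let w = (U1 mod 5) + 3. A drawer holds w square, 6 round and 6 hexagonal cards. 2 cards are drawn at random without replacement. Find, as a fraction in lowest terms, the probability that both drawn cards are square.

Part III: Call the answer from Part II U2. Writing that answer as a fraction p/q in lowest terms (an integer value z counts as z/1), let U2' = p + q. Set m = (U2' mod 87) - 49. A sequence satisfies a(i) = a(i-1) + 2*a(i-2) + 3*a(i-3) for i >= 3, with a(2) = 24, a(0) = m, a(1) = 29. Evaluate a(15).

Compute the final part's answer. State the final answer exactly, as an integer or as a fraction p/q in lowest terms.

Part I: T(2) = -2*(-7) + 2*(31) = 76; iterating: T(2)=76, T(3)=-166, T(4)=484, T(5)=-1300, T(6)=3568, T(7)=-9736, T(8)=26608, T(9)=-72688, T(10)=198592, T(11)=-542560, T(12)=1482304, T(13)=-4049728; answer -4049728
Part II: U1 = -4049728; w = 5; total draws C(17,2) = 136; favorable C(5,2) = 10; P = 5/68; answer 5/68
Part III: U2 = 5/68; threaded value p + q = 73; m = 24; a(3) = 1*(24) + 2*(29) + 3*(24) = 154; iterating: a(3)=154, a(4)=289, a(5)=669, a(6)=1709, a(7)=3914, a(8)=9339, a(9)=22294, a(10)=52714, a(11)=125319, a(12)=297629, a(13)=706409, a(14)=1677624, a(15)=3983329; answer 3983329

3983329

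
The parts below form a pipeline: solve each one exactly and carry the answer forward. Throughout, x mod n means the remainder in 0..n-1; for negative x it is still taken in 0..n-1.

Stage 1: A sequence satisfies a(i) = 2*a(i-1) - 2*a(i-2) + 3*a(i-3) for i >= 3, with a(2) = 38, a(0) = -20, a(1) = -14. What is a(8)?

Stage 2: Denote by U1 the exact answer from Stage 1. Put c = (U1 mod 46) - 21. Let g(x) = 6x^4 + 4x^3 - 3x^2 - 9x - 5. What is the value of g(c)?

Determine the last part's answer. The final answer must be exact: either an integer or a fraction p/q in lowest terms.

Stage 1: a(3) = 2*(38) - 2*(-14) + 3*(-20) = 44; iterating: a(3)=44, a(4)=-30, a(5)=-34, a(6)=124, a(7)=226, a(8)=102; answer 102
Stage 2: U1 = 102; c = -11; 6*(-11)^4 + 4*(-11)^3 - 3*(-11)^2 - 9*(-11)^1 - 5 = (87846) + (-5324) + (-363) + (99) + (-5) = 82253; answer 82253

82253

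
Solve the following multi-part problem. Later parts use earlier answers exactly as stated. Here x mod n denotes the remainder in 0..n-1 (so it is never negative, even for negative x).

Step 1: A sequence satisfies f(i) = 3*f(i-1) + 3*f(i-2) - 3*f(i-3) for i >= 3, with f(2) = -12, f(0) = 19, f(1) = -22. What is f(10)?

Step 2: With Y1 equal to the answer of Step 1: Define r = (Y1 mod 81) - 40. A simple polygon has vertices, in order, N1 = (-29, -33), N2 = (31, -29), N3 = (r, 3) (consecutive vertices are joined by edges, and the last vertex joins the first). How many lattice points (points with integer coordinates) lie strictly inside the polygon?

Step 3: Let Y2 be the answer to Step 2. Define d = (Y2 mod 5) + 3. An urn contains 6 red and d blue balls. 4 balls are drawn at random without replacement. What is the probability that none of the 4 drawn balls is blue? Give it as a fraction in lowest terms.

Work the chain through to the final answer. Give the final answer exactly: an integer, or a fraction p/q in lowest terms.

Step 1: f(3) = 3*(-12) + 3*(-22) - 3*(19) = -159; iterating: f(3)=-159, f(4)=-447, f(5)=-1782, f(6)=-6210, f(7)=-22635, f(8)=-81189, f(9)=-292842, f(10)=-1054188; answer -1054188
Step 2: Y1 = -1054188; r = -13; cross terms: (-29*-29 - 31*-33)=1864, (31*3 - -13*-29)=-284, (-13*-33 - -29*3)=516; twice the area = |2096| = 2096; area = 1048; boundary points = 4 + 4 + 4 = 12; strictly interior points = area - boundary/2 + 1 = 1043; answer 1043
Step 3: Y2 = 1043; d = 6; total draws C(12,4) = 495; favorable C(6,4) = 15; P = 1/33; answer 1/33

1/33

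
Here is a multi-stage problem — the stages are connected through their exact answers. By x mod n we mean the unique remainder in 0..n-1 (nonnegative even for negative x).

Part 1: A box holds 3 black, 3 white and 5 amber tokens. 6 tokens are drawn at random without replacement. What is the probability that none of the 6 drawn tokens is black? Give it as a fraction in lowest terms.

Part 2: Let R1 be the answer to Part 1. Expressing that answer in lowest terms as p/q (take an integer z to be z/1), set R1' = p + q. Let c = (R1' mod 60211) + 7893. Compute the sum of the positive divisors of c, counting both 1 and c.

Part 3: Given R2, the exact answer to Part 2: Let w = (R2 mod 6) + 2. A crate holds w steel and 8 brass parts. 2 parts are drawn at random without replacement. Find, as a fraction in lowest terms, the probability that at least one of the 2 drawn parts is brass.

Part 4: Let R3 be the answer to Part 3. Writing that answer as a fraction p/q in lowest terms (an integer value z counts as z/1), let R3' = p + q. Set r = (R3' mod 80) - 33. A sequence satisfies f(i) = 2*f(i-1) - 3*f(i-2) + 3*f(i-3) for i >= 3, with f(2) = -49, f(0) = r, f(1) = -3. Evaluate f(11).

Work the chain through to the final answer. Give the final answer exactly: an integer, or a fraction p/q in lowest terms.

-320

Part 1: total draws C(11,6) = 462; favorable C(8,6) = 28; P = 2/33; answer 2/33
Part 2: R1 = 2/33; threaded value p + q = 35; c = 7928; 7928 = 2^3 * 991; sigma = (1 + 2 + 4 + 8) * (1 + 991) = 15 * 992 = 14880; answer 14880
Part 3: R2 = 14880; w = 2; total draws C(10,2) = 45; complement C(2,2) = 1; favorable 45 - 1 = 44; P = 44/45; answer 44/45
Part 4: R3 = 44/45; threaded value p + q = 89; r = -24; f(3) = 2*(-49) - 3*(-3) + 3*(-24) = -161; iterating: f(3)=-161, f(4)=-184, f(5)=-32, f(6)=5, f(7)=-446, f(8)=-1003, f(9)=-653, f(10)=365, f(11)=-320; answer -320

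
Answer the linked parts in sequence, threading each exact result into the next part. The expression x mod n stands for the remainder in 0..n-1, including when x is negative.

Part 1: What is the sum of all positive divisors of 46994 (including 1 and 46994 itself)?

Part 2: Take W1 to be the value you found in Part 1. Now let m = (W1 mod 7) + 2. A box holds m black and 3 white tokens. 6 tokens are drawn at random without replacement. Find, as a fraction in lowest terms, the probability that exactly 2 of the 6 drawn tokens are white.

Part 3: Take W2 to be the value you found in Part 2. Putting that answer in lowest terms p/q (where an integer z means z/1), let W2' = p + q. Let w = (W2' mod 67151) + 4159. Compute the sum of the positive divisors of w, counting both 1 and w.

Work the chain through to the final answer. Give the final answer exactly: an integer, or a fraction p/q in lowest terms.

6912

Part 1: 46994 = 2 * 23497; sigma = (1 + 2) * (1 + 23497) = 3 * 23498 = 70494; answer 70494
Part 2: W1 = 70494; m = 6; total draws C(9,6) = 84; favorable C(3,2)*C(6,4) = 45; P = 15/28; answer 15/28
Part 3: W2 = 15/28; threaded value p + q = 43; w = 4202; 4202 = 2 * 11 * 191; sigma = (1 + 2) * (1 + 11) * (1 + 191) = 3 * 12 * 192 = 6912; answer 6912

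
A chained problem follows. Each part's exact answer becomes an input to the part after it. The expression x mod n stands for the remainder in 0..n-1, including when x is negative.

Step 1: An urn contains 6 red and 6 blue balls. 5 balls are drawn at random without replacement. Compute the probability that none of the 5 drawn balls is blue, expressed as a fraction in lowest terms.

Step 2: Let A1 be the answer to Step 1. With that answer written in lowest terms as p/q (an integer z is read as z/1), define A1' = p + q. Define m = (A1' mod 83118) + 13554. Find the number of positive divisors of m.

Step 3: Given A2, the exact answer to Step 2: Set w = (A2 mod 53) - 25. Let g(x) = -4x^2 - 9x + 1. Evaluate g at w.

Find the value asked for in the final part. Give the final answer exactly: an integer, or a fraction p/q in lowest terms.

-1908

Step 1: total draws C(12,5) = 792; favorable C(6,5) = 6; P = 1/132; answer 1/132
Step 2: A1 = 1/132; threaded value p + q = 133; m = 13687; 13687 is prime, so its only divisors are 1 and 13687; count = 2; answer 2
Step 3: A2 = 2; w = -23; -4*(-23)^2 - 9*(-23)^1 + 1 = (-2116) + (207) + (1) = -1908; answer -1908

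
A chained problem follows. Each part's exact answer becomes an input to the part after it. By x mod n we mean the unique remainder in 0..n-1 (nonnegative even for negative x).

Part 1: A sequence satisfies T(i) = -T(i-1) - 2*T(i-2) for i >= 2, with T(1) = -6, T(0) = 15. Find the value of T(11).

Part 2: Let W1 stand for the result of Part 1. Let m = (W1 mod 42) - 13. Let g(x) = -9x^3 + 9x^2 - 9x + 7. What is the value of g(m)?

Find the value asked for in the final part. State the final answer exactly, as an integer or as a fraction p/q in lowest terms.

-104942

Part 1: T(2) = -1*(-6) - 2*(15) = -24; iterating: T(2)=-24, T(3)=36, T(4)=12, T(5)=-84, T(6)=60, T(7)=108, T(8)=-228, T(9)=12, T(10)=444, T(11)=-468; answer -468
Part 2: W1 = -468; m = 23; -9*(23)^3 + 9*(23)^2 - 9*(23)^1 + 7 = (-109503) + (4761) + (-207) + (7) = -104942; answer -104942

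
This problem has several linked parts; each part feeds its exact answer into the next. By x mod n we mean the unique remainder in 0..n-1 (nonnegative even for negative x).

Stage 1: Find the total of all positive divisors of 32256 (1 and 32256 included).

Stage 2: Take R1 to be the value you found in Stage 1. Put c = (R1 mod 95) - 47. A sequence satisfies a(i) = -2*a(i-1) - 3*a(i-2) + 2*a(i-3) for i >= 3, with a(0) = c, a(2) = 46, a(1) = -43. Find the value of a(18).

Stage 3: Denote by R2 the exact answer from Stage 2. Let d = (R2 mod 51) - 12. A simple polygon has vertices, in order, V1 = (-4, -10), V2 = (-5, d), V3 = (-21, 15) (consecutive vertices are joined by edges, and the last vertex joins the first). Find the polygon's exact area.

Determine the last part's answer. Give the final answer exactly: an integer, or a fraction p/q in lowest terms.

247/2

Stage 1: 32256 = 2^9 * 3^2 * 7; sigma = (1 + 2 + 4 + 8 + 16 + 32 + 64 + 128 + 256 + 512) * (1 + 3 + 9) * (1 + 7) = 1023 * 13 * 8 = 106392; answer 106392
Stage 2: R1 = 106392; c = 40; a(3) = -2*(46) - 3*(-43) + 2*(40) = 117; iterating: a(3)=117, a(4)=-458, a(5)=657, a(6)=294, a(7)=-3475, a(8)=7382, a(9)=-3751, a(10)=-21594, a(11)=69205, a(12)=-81130, a(13)=-88543, a(14)=558886, a(15)=-1014403, a(16)=175062, a(17)=3810857, a(18)=-10175706; answer -10175706
Stage 3: R2 = -10175706; d = 6; cross terms: (-4*6 - -5*-10)=-74, (-5*15 - -21*6)=51, (-21*-10 - -4*15)=270; twice the area = |247| = 247; area = 247/2; answer 247/2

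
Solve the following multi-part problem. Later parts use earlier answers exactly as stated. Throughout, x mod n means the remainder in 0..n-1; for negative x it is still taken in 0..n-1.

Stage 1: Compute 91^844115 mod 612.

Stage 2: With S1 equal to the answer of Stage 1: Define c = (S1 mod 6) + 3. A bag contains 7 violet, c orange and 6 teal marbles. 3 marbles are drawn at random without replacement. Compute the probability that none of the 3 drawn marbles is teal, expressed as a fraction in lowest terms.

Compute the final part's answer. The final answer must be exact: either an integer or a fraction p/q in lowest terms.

Stage 1: squarings mod 612: 91^1=91, 91^2=325, 91^4=361, 91^8=577, 91^16=1, 91^32=1, 91^64=1, 91^128=1, 91^256=1, 91^512=1, 91^1024=1, 91^2048=1, 91^4096=1, 91^8192=1, 91^16384=1, 91^32768=1, 91^65536=1, 91^131072=1, 91^262144=1, 91^524288=1; 91^844115 = 91^1 * 91^2 * 91^16 * 91^64 * 91^256 * 91^8192 * 91^16384 * 91^32768 * 91^262144 * 91^524288 = 199 (mod 612); answer 199
Stage 2: S1 = 199; c = 4; total draws C(17,3) = 680; favorable C(11,3) = 165; P = 33/136; answer 33/136

33/136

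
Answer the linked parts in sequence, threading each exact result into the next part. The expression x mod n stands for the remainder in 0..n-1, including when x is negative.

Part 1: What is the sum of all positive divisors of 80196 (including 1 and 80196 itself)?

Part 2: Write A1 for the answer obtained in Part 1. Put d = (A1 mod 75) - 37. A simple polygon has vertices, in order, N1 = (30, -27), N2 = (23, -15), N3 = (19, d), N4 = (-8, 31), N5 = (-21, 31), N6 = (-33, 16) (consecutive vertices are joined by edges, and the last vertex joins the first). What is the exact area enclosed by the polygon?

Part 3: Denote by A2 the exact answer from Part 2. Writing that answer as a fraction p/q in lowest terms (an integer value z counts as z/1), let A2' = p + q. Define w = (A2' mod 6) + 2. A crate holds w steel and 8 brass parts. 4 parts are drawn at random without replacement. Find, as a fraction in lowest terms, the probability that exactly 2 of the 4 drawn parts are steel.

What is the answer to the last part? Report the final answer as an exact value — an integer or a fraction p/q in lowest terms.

Part 1: 80196 = 2^2 * 3 * 41 * 163; sigma = (1 + 2 + 4) * (1 + 3) * (1 + 41) * (1 + 163) = 7 * 4 * 42 * 164 = 192864; answer 192864
Part 2: A1 = 192864; d = 2; cross terms: (30*-15 - 23*-27)=171, (23*2 - 19*-15)=331, (19*31 - -8*2)=605, (-8*31 - -21*31)=403, (-21*16 - -33*31)=687, (-33*-27 - 30*16)=411; twice the area = |2608| = 2608; area = 1304; answer 1304
Part 3: A2 = 1304; threaded value p + q = 1305; w = 5; total draws C(13,4) = 715; favorable C(5,2)*C(8,2) = 280; P = 56/143; answer 56/143

56/143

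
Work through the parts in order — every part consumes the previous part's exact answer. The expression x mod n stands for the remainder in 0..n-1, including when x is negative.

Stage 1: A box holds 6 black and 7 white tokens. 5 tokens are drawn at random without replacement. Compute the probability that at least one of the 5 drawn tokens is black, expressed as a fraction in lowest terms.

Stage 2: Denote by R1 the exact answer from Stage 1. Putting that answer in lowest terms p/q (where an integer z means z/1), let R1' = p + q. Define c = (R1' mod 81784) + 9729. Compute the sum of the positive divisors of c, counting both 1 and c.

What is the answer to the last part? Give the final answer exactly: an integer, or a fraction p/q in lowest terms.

23226

Stage 1: total draws C(13,5) = 1287; complement C(7,5) = 21; favorable 1287 - 21 = 1266; P = 422/429; answer 422/429
Stage 2: R1 = 422/429; threaded value p + q = 851; c = 10580; 10580 = 2^2 * 5 * 23^2; sigma = (1 + 2 + 4) * (1 + 5) * (1 + 23 + 529) = 7 * 6 * 553 = 23226; answer 23226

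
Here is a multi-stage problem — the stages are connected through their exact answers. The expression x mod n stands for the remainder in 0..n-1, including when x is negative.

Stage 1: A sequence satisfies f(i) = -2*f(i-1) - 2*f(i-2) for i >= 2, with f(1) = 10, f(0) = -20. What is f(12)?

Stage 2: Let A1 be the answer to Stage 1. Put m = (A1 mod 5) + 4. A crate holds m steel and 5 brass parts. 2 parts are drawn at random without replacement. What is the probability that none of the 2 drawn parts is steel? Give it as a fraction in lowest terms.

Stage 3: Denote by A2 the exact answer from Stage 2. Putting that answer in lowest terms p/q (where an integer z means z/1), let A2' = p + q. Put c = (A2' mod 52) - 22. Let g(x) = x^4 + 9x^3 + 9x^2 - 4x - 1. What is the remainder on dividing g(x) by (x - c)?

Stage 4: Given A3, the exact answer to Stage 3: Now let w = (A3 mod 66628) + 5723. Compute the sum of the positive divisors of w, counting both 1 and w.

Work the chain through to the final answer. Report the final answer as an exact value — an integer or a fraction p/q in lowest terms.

5738

Stage 1: f(2) = -2*(10) - 2*(-20) = 20; iterating: f(2)=20, f(3)=-60, f(4)=80, f(5)=-40, f(6)=-80, f(7)=240, f(8)=-320, f(9)=160, f(10)=320, f(11)=-960, f(12)=1280; answer 1280
Stage 2: A1 = 1280; m = 4; total draws C(9,2) = 36; favorable C(5,2) = 10; P = 5/18; answer 5/18
Stage 3: A2 = 5/18; threaded value p + q = 23; c = 1; remainder = value at the root: 1*(1)^4 + 9*(1)^3 + 9*(1)^2 - 4*(1)^1 - 1 = (1) + (9) + (9) + (-4) + (-1) = 14; answer 14
Stage 4: A3 = 14; w = 5737; 5737 is prime, so its only divisors are 1 and 5737; sigma = 1 + 5737 = 5738; answer 5738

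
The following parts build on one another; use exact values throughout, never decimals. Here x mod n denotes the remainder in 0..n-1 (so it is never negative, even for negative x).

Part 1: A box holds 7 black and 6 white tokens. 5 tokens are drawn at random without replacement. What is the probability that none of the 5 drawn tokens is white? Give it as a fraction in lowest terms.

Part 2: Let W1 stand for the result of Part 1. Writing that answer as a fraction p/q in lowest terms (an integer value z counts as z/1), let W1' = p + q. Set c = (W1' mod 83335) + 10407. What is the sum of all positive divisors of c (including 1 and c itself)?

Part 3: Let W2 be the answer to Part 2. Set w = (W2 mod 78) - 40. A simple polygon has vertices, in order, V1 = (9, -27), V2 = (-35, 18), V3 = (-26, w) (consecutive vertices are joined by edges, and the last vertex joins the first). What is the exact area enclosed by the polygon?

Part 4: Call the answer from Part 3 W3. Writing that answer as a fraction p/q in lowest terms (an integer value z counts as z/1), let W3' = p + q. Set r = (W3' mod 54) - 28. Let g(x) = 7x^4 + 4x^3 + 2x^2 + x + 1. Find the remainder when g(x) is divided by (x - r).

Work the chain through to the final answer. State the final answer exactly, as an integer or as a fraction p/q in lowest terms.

Part 1: total draws C(13,5) = 1287; favorable C(7,5) = 21; P = 7/429; answer 7/429
Part 2: W1 = 7/429; threaded value p + q = 436; c = 10843; 10843 = 7 * 1549; sigma = (1 + 7) * (1 + 1549) = 8 * 1550 = 12400; answer 12400
Part 3: W2 = 12400; w = 36; cross terms: (9*18 - -35*-27)=-783, (-35*36 - -26*18)=-792, (-26*-27 - 9*36)=378; twice the area = |-1197| = 1197; area = 1197/2; answer 1197/2
Part 4: W3 = 1197/2; threaded value p + q = 1199; r = -17; remainder = value at the root: 7*(-17)^4 + 4*(-17)^3 + 2*(-17)^2 + 1*(-17)^1 + 1 = (584647) + (-19652) + (578) + (-17) + (1) = 565557; answer 565557

565557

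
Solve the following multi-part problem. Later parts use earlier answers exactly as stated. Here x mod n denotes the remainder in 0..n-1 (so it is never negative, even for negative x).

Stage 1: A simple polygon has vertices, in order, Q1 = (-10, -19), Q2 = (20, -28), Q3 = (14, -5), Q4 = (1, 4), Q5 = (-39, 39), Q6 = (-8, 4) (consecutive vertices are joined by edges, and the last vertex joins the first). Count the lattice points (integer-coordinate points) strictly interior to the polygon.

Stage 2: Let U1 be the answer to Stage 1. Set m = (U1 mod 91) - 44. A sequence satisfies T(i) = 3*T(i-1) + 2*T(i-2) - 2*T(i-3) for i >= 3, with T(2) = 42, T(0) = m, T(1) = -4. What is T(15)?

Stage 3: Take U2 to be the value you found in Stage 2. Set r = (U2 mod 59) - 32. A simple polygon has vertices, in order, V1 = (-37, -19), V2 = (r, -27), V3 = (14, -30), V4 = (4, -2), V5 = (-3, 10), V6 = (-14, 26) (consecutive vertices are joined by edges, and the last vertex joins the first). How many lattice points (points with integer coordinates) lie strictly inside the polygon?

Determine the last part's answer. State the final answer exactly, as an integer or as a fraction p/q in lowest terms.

1339

Stage 1: cross terms: (-10*-28 - 20*-19)=660, (20*-5 - 14*-28)=292, (14*4 - 1*-5)=61, (1*39 - -39*4)=195, (-39*4 - -8*39)=156, (-8*-19 - -10*4)=192; twice the area = |1556| = 1556; area = 778; boundary points = 3 + 1 + 1 + 5 + 1 + 1 = 12; strictly interior points = area - boundary/2 + 1 = 773; answer 773
Stage 2: U1 = 773; m = 1; T(3) = 3*(42) + 2*(-4) - 2*(1) = 116; iterating: T(3)=116, T(4)=440, T(5)=1468, T(6)=5052, T(7)=17212, T(8)=58804, T(9)=200732, T(10)=685380, T(11)=2339996, T(12)=7989284, T(13)=27277084, T(14)=93129828, T(15)=317965084; answer 317965084
Stage 3: U2 = 317965084; r = 10; cross terms: (-37*-27 - 10*-19)=1189, (10*-30 - 14*-27)=78, (14*-2 - 4*-30)=92, (4*10 - -3*-2)=34, (-3*26 - -14*10)=62, (-14*-19 - -37*26)=1228; twice the area = |2683| = 2683; area = 2683/2; boundary points = 1 + 1 + 2 + 1 + 1 + 1 = 7; strictly interior points = area - boundary/2 + 1 = 1339; answer 1339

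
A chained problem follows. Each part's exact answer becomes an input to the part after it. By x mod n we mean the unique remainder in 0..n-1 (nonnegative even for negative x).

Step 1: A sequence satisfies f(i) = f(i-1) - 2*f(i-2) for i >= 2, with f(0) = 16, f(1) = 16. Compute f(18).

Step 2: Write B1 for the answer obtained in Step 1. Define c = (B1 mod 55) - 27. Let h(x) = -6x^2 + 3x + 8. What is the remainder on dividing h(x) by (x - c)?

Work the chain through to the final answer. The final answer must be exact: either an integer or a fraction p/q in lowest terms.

Step 1: f(2) = 1*(16) - 2*(16) = -16; iterating: f(2)=-16, f(3)=-48, f(4)=-16, f(5)=80, f(6)=112, f(7)=-48, f(8)=-272, f(9)=-176, f(10)=368, f(11)=720, f(12)=-16, f(13)=-1456, f(14)=-1424, f(15)=1488, f(16)=4336, f(17)=1360, f(18)=-7312; answer -7312
Step 2: B1 = -7312; c = -24; remainder = value at the root: -6*(-24)^2 + 3*(-24)^1 + 8 = (-3456) + (-72) + (8) = -3520; answer -3520

-3520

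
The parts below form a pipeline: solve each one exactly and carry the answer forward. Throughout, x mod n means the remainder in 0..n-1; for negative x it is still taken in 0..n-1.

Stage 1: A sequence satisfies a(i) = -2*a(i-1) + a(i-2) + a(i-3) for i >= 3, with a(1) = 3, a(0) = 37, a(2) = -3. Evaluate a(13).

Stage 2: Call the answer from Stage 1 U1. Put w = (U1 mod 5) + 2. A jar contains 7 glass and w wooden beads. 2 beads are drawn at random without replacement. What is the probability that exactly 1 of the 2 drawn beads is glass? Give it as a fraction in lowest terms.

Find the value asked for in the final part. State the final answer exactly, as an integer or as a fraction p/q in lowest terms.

35/66

Stage 1: a(3) = -2*(-3) + 1*(3) + 1*(37) = 46; iterating: a(3)=46, a(4)=-92, a(5)=227, a(6)=-500, a(7)=1135, a(8)=-2543, a(9)=5721, a(10)=-12850, a(11)=28878, a(12)=-64885, a(13)=145798; answer 145798
Stage 2: U1 = 145798; w = 5; total draws C(12,2) = 66; favorable C(7,1)*C(5,1) = 35; P = 35/66; answer 35/66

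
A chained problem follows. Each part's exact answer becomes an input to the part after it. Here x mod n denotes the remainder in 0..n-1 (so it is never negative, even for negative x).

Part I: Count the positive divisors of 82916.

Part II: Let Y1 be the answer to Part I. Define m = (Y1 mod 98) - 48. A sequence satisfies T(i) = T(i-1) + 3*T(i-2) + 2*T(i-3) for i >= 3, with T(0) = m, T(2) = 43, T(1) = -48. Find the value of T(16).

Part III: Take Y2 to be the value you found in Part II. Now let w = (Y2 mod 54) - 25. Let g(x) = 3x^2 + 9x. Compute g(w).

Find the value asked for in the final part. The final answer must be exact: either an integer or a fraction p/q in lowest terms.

Part I: 82916 = 2^2 * 19 * 1091; number of divisors = (2+1) * (1+1) * (1+1) = 12; answer 12
Part II: Y1 = 12; m = -36; T(3) = 1*(43) + 3*(-48) + 2*(-36) = -173; iterating: T(3)=-173, T(4)=-140, T(5)=-573, T(6)=-1339, T(7)=-3338, T(8)=-8501, T(9)=-21193, T(10)=-53372, T(11)=-133953, T(12)=-336455, T(13)=-845058, T(14)=-2122329, T(15)=-5330413, T(16)=-13387516; answer -13387516
Part III: Y2 = -13387516; w = -23; 3*(-23)^2 + 9*(-23)^1 = (1587) + (-207) = 1380; answer 1380

1380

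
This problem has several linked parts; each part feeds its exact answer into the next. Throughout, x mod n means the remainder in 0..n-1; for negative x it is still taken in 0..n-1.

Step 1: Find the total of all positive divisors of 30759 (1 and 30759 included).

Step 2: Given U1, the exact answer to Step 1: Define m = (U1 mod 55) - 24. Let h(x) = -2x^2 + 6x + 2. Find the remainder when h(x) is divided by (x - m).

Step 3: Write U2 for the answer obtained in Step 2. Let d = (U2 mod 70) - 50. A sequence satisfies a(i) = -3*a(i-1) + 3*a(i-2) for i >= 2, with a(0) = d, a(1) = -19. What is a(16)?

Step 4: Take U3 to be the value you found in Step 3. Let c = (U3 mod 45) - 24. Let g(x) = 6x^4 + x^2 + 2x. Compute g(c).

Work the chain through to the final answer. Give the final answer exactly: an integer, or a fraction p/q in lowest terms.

Step 1: 30759 = 3 * 10253; sigma = (1 + 3) * (1 + 10253) = 4 * 10254 = 41016; answer 41016
Step 2: U1 = 41016; m = 17; remainder = value at the root: -2*(17)^2 + 6*(17)^1 + 2 = (-578) + (102) + (2) = -474; answer -474
Step 3: U2 = -474; d = -34; a(2) = -3*(-19) + 3*(-34) = -45; iterating: a(2)=-45, a(3)=78, a(4)=-369, a(5)=1341, a(6)=-5130, a(7)=19413, a(8)=-73629, a(9)=279126, a(10)=-1058265, a(11)=4012173, a(12)=-15211314, a(13)=57670461, a(14)=-218645325, a(15)=828947358, a(16)=-3142778049; answer -3142778049
Step 4: U3 = -3142778049; c = 12; 6*(12)^4 + 1*(12)^2 + 2*(12)^1 = (124416) + (144) + (24) = 124584; answer 124584

124584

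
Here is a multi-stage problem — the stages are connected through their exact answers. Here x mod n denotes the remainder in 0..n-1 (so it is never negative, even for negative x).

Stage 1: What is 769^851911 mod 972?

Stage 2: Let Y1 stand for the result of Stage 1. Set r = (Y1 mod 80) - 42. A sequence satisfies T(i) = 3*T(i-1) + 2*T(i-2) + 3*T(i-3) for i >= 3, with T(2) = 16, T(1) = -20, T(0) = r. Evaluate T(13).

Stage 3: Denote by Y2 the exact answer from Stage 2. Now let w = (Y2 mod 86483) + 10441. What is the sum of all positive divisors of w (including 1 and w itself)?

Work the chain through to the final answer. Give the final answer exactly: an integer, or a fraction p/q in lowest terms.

Stage 1: squarings mod 972: 769^1=769, 769^2=385, 769^4=481, 769^8=25, 769^16=625, 769^32=853, 769^64=553, 769^128=601, 769^256=589, 769^512=889, 769^1024=85, 769^2048=421, 769^4096=337, 769^8192=817, 769^16384=697, 769^32768=781, 769^65536=517, 769^131072=961, 769^262144=121, 769^524288=61; 769^851911 = 769^1 * 769^2 * 769^4 * 769^64 * 769^128 * 769^256 * 769^512 * 769^1024 * 769^2048 * 769^4096 * 769^8192 * 769^16384 * 769^32768 * 769^262144 * 769^524288 = 841 (mod 972); answer 841
Stage 2: Y1 = 841; r = -1; T(3) = 3*(16) + 2*(-20) + 3*(-1) = 5; iterating: T(3)=5, T(4)=-13, T(5)=19, T(6)=46, T(7)=137, T(8)=560, T(9)=2092, T(10)=7807, T(11)=29285, T(12)=109745, T(13)=411226; answer 411226
Stage 3: Y2 = 411226; w = 75735; 75735 = 3^4 * 5 * 11 * 17; sigma = (1 + 3 + 9 + 27 + 81) * (1 + 5) * (1 + 11) * (1 + 17) = 121 * 6 * 12 * 18 = 156816; answer 156816

156816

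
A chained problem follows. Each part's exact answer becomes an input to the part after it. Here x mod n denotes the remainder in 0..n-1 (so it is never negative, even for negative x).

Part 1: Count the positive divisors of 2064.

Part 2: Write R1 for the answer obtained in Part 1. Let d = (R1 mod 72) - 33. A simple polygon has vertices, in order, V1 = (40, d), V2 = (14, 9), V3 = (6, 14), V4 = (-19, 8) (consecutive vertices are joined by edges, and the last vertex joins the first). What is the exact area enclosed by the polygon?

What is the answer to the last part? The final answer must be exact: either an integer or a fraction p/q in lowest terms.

925/2

Part 1: 2064 = 2^4 * 3 * 43; number of divisors = (4+1) * (1+1) * (1+1) = 20; answer 20
Part 2: R1 = 20; d = -13; cross terms: (40*9 - 14*-13)=542, (14*14 - 6*9)=142, (6*8 - -19*14)=314, (-19*-13 - 40*8)=-73; twice the area = |925| = 925; area = 925/2; answer 925/2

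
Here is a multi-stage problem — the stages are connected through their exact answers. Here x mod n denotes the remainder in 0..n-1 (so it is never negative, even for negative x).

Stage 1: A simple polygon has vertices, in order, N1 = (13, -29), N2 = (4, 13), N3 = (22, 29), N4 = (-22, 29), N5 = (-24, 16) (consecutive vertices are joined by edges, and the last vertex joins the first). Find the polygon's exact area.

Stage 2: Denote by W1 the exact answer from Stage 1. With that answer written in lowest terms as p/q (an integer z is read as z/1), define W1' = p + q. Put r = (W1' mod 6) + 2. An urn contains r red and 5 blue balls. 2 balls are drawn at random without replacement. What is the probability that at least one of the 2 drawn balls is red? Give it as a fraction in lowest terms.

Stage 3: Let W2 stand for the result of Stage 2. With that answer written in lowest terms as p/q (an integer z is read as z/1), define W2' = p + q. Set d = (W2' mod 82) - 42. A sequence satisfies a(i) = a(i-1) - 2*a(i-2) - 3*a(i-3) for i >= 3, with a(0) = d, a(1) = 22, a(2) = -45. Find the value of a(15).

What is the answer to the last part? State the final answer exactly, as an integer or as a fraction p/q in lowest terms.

-292282

Stage 1: cross terms: (13*13 - 4*-29)=285, (4*29 - 22*13)=-170, (22*29 - -22*29)=1276, (-22*16 - -24*29)=344, (-24*-29 - 13*16)=488; twice the area = |2223| = 2223; area = 2223/2; answer 2223/2
Stage 2: W1 = 2223/2; threaded value p + q = 2225; r = 7; total draws C(12,2) = 66; complement C(5,2) = 10; favorable 66 - 10 = 56; P = 28/33; answer 28/33
Stage 3: W2 = 28/33; threaded value p + q = 61; d = 19; a(3) = 1*(-45) - 2*(22) - 3*(19) = -146; iterating: a(3)=-146, a(4)=-122, a(5)=305, a(6)=987, a(7)=743, a(8)=-2146, a(9)=-6593, a(10)=-4530, a(11)=15094, a(12)=43933, a(13)=27335, a(14)=-105813, a(15)=-292282; answer -292282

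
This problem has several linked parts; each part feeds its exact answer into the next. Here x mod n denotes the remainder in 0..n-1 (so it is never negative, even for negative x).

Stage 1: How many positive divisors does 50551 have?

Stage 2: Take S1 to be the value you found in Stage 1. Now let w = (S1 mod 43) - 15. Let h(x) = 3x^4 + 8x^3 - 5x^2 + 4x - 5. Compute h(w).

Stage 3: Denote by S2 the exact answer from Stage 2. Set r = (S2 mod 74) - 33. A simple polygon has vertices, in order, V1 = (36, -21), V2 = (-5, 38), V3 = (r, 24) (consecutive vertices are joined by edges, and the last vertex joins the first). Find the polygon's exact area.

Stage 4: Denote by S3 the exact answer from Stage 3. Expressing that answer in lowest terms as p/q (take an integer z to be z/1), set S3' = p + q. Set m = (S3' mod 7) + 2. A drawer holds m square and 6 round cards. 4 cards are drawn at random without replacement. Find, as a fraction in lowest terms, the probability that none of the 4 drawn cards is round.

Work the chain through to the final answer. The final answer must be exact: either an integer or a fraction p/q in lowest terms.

7/143

Stage 1: 50551 is prime, so its only divisors are 1 and 50551; count = 2; answer 2
Stage 2: S1 = 2; w = -13; 3*(-13)^4 + 8*(-13)^3 - 5*(-13)^2 + 4*(-13)^1 - 5 = (85683) + (-17576) + (-845) + (-52) + (-5) = 67205; answer 67205
Stage 3: S2 = 67205; r = -20; cross terms: (36*38 - -5*-21)=1263, (-5*24 - -20*38)=640, (-20*-21 - 36*24)=-444; twice the area = |1459| = 1459; area = 1459/2; answer 1459/2
Stage 4: S3 = 1459/2; threaded value p + q = 1461; m = 7; total draws C(13,4) = 715; favorable C(7,4) = 35; P = 7/143; answer 7/143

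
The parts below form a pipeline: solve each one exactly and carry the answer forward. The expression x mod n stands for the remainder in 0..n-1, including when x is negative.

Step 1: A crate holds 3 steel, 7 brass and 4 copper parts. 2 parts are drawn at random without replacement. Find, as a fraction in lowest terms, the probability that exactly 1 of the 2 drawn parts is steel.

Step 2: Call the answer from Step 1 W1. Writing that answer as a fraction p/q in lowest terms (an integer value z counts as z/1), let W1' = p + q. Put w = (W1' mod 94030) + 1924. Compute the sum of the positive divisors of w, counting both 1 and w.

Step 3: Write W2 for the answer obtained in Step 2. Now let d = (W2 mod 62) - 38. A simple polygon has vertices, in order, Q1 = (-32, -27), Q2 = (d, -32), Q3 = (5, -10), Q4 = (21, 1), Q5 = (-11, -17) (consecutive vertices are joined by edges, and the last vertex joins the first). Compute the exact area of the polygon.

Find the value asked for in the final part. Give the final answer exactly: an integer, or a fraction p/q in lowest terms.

211/2

Step 1: total draws C(14,2) = 91; favorable C(3,1)*C(11,1) = 33; P = 33/91; answer 33/91
Step 2: W1 = 33/91; threaded value p + q = 124; w = 2048; 2048 = 2^11; sigma = (1 + 2 + 4 + 8 + 16 + 32 + 64 + 128 + 256 + 512 + 1024 + 2048) = 4095; answer 4095
Step 3: W2 = 4095; d = -35; cross terms: (-32*-32 - -35*-27)=79, (-35*-10 - 5*-32)=510, (5*1 - 21*-10)=215, (21*-17 - -11*1)=-346, (-11*-27 - -32*-17)=-247; twice the area = |211| = 211; area = 211/2; answer 211/2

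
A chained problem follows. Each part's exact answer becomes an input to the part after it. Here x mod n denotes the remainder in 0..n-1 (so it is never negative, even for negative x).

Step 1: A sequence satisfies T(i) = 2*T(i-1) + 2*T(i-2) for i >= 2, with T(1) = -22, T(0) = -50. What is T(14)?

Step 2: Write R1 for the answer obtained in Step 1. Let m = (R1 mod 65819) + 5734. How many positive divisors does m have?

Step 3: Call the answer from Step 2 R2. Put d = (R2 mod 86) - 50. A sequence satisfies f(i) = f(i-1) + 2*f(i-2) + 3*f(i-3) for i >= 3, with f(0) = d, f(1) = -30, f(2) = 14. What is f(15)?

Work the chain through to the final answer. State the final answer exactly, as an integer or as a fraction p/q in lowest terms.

Step 1: T(2) = 2*(-22) + 2*(-50) = -144; iterating: T(2)=-144, T(3)=-332, T(4)=-952, T(5)=-2568, T(6)=-7040, T(7)=-19216, T(8)=-52512, T(9)=-143456, T(10)=-391936, T(11)=-1070784, T(12)=-2925440, T(13)=-7992448, T(14)=-21835776; answer -21835776
Step 2: R1 = -21835776; m = 21866; 21866 = 2 * 13 * 29^2; number of divisors = (1+1) * (1+1) * (2+1) = 12; answer 12
Step 3: R2 = 12; d = -38; f(3) = 1*(14) + 2*(-30) + 3*(-38) = -160; iterating: f(3)=-160, f(4)=-222, f(5)=-500, f(6)=-1424, f(7)=-3090, f(8)=-7438, f(9)=-17890, f(10)=-42036, f(11)=-100130, f(12)=-237872, f(13)=-564240, f(14)=-1340374, f(15)=-3182470; answer -3182470

-3182470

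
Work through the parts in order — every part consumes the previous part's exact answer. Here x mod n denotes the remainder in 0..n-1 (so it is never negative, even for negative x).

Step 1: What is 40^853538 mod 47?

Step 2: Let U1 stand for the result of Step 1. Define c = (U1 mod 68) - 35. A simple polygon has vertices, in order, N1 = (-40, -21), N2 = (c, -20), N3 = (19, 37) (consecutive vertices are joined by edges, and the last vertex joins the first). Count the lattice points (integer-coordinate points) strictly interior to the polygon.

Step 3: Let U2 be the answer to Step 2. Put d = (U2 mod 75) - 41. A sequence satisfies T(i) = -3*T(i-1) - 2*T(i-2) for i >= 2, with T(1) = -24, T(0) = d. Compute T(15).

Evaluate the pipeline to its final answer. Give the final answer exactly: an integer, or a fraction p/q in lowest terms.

Step 1: squarings mod 47: 40^1=40, 40^2=2, 40^4=4, 40^8=16, 40^16=21, 40^32=18, 40^64=42, 40^128=25, 40^256=14, 40^512=8, 40^1024=17, 40^2048=7, 40^4096=2, 40^8192=4, 40^16384=16, 40^32768=21, 40^65536=18, 40^131072=42, 40^262144=25, 40^524288=14; 40^853538 = 40^2 * 40^32 * 40^512 * 40^1024 * 40^65536 * 40^262144 * 40^524288 = 16 (mod 47); answer 16
Step 2: U1 = 16; c = -19; cross terms: (-40*-20 - -19*-21)=401, (-19*37 - 19*-20)=-323, (19*-21 - -40*37)=1081; twice the area = |1159| = 1159; area = 1159/2; boundary points = 1 + 19 + 1 = 21; strictly interior points = area - boundary/2 + 1 = 570; answer 570
Step 3: U2 = 570; d = 4; T(2) = -3*(-24) - 2*(4) = 64; iterating: T(2)=64, T(3)=-144, T(4)=304, T(5)=-624, T(6)=1264, T(7)=-2544, T(8)=5104, T(9)=-10224, T(10)=20464, T(11)=-40944, T(12)=81904, T(13)=-163824, T(14)=327664, T(15)=-655344; answer -655344

-655344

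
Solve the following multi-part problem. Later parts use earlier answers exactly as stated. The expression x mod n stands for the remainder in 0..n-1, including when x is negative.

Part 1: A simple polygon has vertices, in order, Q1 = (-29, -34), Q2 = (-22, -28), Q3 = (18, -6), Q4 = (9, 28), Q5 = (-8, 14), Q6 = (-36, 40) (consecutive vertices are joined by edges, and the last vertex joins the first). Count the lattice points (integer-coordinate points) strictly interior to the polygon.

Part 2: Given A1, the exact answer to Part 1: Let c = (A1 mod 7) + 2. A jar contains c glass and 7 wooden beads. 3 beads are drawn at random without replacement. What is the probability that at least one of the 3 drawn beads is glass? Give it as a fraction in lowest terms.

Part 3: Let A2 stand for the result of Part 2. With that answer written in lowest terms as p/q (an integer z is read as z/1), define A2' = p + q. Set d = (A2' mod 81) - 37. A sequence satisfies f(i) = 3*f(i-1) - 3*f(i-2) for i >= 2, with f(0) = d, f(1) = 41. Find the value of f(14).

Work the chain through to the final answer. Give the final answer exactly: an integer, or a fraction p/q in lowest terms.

115911

Part 1: cross terms: (-29*-28 - -22*-34)=64, (-22*-6 - 18*-28)=636, (18*28 - 9*-6)=558, (9*14 - -8*28)=350, (-8*40 - -36*14)=184, (-36*-34 - -29*40)=2384; twice the area = |4176| = 4176; area = 2088; boundary points = 1 + 2 + 1 + 1 + 2 + 1 = 8; strictly interior points = area - boundary/2 + 1 = 2085; answer 2085
Part 2: A1 = 2085; c = 8; total draws C(15,3) = 455; complement C(7,3) = 35; favorable 455 - 35 = 420; P = 12/13; answer 12/13
Part 3: A2 = 12/13; threaded value p + q = 25; d = -12; f(2) = 3*(41) - 3*(-12) = 159; iterating: f(2)=159, f(3)=354, f(4)=585, f(5)=693, f(6)=324, f(7)=-1107, f(8)=-4293, f(9)=-9558, f(10)=-15795, f(11)=-18711, f(12)=-8748, f(13)=29889, f(14)=115911; answer 115911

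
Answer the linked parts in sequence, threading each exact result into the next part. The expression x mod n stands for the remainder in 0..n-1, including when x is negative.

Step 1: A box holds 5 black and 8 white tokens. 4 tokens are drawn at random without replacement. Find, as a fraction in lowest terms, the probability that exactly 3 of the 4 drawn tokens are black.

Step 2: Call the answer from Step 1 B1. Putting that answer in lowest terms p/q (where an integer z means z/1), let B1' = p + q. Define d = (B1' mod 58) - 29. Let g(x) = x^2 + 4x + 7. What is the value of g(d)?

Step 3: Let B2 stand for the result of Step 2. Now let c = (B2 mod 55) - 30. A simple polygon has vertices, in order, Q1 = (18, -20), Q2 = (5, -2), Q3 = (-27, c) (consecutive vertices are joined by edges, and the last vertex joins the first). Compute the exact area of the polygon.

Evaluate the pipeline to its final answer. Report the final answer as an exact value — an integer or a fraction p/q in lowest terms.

Step 1: total draws C(13,4) = 715; favorable C(5,3)*C(8,1) = 80; P = 16/143; answer 16/143
Step 2: B1 = 16/143; threaded value p + q = 159; d = 14; 1*(14)^2 + 4*(14)^1 + 7 = (196) + (56) + (7) = 259; answer 259
Step 3: B2 = 259; c = 9; cross terms: (18*-2 - 5*-20)=64, (5*9 - -27*-2)=-9, (-27*-20 - 18*9)=378; twice the area = |433| = 433; area = 433/2; answer 433/2

433/2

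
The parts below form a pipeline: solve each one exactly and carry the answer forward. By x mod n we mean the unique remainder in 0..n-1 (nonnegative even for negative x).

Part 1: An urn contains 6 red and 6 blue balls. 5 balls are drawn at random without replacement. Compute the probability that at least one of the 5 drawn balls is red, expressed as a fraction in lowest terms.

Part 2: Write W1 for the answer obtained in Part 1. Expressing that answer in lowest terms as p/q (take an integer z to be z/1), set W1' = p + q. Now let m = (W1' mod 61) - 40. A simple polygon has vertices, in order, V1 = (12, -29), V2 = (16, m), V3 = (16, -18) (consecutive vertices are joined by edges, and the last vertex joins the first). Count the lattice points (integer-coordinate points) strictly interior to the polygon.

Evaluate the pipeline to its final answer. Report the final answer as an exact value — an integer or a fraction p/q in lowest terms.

3

Part 1: total draws C(12,5) = 792; complement C(6,5) = 6; favorable 792 - 6 = 786; P = 131/132; answer 131/132
Part 2: W1 = 131/132; threaded value p + q = 263; m = -21; cross terms: (12*-21 - 16*-29)=212, (16*-18 - 16*-21)=48, (16*-29 - 12*-18)=-248; twice the area = |12| = 12; area = 6; boundary points = 4 + 3 + 1 = 8; strictly interior points = area - boundary/2 + 1 = 3; answer 3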